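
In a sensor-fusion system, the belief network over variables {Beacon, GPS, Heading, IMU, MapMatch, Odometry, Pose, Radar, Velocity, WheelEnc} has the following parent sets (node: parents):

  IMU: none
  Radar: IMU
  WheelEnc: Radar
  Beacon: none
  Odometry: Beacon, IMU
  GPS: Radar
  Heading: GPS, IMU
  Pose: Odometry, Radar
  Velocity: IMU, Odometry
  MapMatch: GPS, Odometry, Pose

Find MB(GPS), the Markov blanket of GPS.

{Heading, IMU, MapMatch, Odometry, Pose, Radar}

Ch(GPS) = {Heading, MapMatch}.
Parents of GPS: Radar.
Co-parents of GPS (other parents of its children):
  Heading also has parent IMU.
  MapMatch also has parents Odometry, Pose.
MB(GPS) = {Heading, IMU, MapMatch, Odometry, Pose, Radar}.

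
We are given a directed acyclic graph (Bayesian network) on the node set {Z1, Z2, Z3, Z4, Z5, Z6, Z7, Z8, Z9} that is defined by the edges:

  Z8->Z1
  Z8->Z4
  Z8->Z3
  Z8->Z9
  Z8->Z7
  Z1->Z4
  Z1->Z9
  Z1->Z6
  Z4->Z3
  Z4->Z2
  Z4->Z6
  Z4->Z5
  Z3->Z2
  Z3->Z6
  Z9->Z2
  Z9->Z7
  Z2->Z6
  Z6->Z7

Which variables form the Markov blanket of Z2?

{Z1, Z3, Z4, Z6, Z9}

Parents of Z2: Z3, Z4, Z9.
Children of Z2: Z6.
Other parents of Z2's children:
  Z6 also has parents Z1, Z3, Z4.
MB(Z2) = {Z1, Z3, Z4, Z6, Z9}.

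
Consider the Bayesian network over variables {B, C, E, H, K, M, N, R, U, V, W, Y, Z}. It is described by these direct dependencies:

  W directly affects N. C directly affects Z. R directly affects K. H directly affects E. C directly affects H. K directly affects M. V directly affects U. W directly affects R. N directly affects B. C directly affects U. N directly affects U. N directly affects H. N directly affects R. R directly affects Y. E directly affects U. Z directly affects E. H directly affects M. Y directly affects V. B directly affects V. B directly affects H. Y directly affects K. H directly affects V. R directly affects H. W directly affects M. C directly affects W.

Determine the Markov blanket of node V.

{B, C, E, H, N, U, Y}

The Markov blanket of a node is its parents, its children, and the other parents of its children.
Ch(V) = {U}.
V has parents B, H, Y.
Other parents of V's children:
  U: C, E, N
MB(V) = {B, C, E, H, N, U, Y}.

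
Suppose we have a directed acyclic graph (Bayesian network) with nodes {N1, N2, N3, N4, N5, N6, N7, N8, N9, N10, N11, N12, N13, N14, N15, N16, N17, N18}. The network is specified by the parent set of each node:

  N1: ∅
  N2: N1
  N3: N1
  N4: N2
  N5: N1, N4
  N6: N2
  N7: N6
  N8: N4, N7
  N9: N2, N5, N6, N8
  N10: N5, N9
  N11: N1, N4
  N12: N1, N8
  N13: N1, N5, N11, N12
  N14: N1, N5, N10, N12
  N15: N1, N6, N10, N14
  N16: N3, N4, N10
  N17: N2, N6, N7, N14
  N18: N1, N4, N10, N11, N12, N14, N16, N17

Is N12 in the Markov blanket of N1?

N12 is a child of N1.
So N12 ∈ MB(N1).

Yes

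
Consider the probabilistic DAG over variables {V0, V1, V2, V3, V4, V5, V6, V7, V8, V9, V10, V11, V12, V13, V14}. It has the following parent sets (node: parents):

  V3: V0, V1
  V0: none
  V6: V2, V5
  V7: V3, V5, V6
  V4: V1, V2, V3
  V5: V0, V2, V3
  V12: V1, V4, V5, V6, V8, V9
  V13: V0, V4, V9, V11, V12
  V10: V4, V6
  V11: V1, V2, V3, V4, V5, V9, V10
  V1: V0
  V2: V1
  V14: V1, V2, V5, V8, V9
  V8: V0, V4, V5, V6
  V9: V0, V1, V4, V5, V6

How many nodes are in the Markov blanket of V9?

The Markov blanket of a node is its parents, its children, and the other parents of its children.
V9 has parents V0, V1, V4, V5, V6.
V9's children: V11, V12, V13, V14.
Co-parents of V9 (other parents of its children):
  V11: V1, V2, V3, V4, V5, V10
  V12: V1, V4, V5, V6, V8
  V13: V0, V4, V11, V12
  V14: V1, V2, V5, V8
MB(V9) = {V0, V1, V2, V3, V4, V5, V6, V8, V10, V11, V12, V13, V14}, which has 13 nodes.

13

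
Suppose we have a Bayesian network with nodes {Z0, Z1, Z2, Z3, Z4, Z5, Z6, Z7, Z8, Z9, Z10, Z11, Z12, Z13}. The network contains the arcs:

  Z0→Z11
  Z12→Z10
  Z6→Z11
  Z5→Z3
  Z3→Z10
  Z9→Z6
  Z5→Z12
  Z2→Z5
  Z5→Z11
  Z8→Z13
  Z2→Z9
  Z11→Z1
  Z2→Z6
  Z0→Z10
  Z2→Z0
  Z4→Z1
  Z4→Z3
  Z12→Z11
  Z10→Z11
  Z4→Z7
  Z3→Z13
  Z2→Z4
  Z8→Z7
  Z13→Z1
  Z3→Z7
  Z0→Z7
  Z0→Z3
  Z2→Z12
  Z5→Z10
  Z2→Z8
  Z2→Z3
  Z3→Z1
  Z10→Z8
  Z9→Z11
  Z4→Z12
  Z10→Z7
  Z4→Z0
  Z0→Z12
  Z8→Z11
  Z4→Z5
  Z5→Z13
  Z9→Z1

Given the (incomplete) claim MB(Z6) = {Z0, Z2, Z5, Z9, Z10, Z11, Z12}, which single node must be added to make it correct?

The Markov blanket of a node is its parents, its children, and the other parents of its children.
Z6 has parents Z2, Z9.
Ch(Z6) = {Z11}.
Co-parents of Z6 (other parents of its children):
  Z11's other parents are Z0, Z5, Z8, Z9, Z10, Z12.
MB(Z6) = {Z0, Z2, Z5, Z8, Z9, Z10, Z11, Z12}.
Comparing with the claimed set, Z8 is missing.

Z8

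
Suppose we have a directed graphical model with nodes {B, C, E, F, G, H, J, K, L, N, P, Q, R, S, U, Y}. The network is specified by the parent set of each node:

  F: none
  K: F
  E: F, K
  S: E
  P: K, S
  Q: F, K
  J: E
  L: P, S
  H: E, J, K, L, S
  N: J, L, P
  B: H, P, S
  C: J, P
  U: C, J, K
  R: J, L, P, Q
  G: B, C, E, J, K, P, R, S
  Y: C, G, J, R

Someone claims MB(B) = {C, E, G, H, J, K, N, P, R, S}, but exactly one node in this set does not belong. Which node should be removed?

N

The Markov blanket of a node is its parents, its children, and the other parents of its children.
B has parents H, P, S.
B's children: G.
Other parents of B's children:
  G: C, E, J, K, P, R, S
MB(B) = {C, E, G, H, J, K, P, R, S}.
N is neither a parent, child, nor co-parent of B, so it does not belong.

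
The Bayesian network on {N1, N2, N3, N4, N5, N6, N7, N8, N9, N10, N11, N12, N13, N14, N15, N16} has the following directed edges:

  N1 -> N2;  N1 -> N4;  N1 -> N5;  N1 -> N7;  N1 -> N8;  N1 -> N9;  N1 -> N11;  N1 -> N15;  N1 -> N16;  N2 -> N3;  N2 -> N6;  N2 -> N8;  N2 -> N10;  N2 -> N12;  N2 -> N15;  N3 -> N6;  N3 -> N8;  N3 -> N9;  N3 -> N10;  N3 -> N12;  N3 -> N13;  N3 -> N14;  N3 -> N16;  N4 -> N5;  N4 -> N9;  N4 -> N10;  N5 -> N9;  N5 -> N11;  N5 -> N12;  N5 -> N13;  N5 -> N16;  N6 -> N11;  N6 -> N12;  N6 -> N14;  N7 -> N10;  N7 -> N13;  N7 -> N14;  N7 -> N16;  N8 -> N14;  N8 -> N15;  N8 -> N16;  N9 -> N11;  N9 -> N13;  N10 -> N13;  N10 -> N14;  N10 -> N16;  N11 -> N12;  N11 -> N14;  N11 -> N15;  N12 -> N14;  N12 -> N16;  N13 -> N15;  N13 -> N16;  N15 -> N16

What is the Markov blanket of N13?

{N1, N2, N3, N5, N7, N8, N9, N10, N11, N12, N15, N16}

A node's Markov blanket = Pa ∪ Ch ∪ (parents of Ch other than the node itself).
N13's parents: N3, N5, N7, N9, N10.
N13's children: N15, N16.
Co-parents of N13 (other parents of its children):
  N15's other parents are N1, N2, N8, N11.
  N16 also has parents N1, N3, N5, N7, N8, N10, N12, N15.
Union: {N3, N5, N7, N9, N10} ∪ {N15, N16} ∪ {N1, N2, N3, N5, N7, N8, N10, N11, N12, N15} = {N1, N2, N3, N5, N7, N8, N9, N10, N11, N12, N15, N16}.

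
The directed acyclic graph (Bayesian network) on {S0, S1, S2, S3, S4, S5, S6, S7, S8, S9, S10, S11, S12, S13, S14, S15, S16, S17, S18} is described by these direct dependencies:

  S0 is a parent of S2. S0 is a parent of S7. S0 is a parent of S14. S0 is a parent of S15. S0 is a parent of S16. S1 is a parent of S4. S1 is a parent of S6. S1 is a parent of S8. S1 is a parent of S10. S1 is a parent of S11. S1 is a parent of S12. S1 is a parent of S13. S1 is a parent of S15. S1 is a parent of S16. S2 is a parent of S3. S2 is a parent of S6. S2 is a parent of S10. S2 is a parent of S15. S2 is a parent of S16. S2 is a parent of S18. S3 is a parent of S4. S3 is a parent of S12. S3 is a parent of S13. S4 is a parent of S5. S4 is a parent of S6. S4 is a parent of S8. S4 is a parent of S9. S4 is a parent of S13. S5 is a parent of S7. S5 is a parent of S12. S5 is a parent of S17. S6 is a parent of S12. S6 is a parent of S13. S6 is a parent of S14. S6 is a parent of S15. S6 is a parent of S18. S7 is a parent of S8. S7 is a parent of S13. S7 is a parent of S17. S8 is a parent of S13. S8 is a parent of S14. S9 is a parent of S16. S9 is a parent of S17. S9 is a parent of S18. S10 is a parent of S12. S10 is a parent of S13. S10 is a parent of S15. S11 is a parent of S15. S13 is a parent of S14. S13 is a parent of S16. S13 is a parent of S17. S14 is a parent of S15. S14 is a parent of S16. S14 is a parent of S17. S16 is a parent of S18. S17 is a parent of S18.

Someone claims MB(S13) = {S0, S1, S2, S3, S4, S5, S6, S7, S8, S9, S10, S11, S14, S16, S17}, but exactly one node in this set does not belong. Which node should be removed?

By definition, MB(S13) is built from S13's parents, S13's children, and the co-parents of S13.
Parents of S13: S1, S3, S4, S6, S7, S8, S10.
S13 has children S14, S16, S17.
Co-parents of S13 (other parents of its children):
  parents(S14) \ {S13} = {S0, S6, S8}.
  S16 also has parents S0, S1, S2, S9, S14.
  S17's other parents are S5, S7, S9, S14.
MB(S13) = {S0, S1, S2, S3, S4, S5, S6, S7, S8, S9, S10, S14, S16, S17}.
S11 is neither a parent, child, nor co-parent of S13, so it does not belong.

S11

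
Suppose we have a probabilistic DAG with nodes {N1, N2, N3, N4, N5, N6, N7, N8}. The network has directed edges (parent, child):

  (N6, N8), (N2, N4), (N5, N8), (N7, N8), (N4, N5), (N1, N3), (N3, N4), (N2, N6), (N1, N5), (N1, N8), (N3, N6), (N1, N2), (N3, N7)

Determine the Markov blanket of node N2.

{N1, N3, N4, N6}

By definition, MB(N2) is built from N2's parents, N2's children, and the co-parents of N2.
N2's children: N4, N6.
N2's parents: N1.
Parents of each child, excluding N2:
  N4: N3
  N6: N3
So the Markov blanket of N2 is {N1, N3, N4, N6}.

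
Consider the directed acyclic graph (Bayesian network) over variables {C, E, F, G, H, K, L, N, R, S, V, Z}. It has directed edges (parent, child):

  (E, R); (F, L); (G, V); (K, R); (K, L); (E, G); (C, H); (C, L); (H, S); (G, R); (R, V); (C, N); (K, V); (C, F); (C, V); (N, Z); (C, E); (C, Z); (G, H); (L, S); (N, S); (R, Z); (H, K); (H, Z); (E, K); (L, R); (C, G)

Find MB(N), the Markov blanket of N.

The Markov blanket of a node is its parents, its children, and the other parents of its children.
N's children: S, Z.
N has parent C.
Other parents of N's children:
  S: H, L
  Z: C, H, R
So the Markov blanket of N is {C, H, L, R, S, Z}.

{C, H, L, R, S, Z}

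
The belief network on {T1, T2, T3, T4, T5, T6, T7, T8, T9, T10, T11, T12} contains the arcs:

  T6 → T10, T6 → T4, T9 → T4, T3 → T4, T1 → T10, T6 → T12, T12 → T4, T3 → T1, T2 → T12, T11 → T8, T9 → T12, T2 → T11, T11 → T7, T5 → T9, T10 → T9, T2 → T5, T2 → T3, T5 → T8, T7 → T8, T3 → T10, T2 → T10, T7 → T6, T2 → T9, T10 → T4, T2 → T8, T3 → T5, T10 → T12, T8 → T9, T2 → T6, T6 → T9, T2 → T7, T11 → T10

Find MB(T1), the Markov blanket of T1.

{T2, T3, T6, T10, T11}

T1's parents: T3.
T1 has child T10.
Co-parents of T1 (other parents of its children):
  parents(T10) \ {T1} = {T2, T3, T6, T11}.
Union: {T3} ∪ {T10} ∪ {T2, T3, T6, T11} = {T2, T3, T6, T10, T11}.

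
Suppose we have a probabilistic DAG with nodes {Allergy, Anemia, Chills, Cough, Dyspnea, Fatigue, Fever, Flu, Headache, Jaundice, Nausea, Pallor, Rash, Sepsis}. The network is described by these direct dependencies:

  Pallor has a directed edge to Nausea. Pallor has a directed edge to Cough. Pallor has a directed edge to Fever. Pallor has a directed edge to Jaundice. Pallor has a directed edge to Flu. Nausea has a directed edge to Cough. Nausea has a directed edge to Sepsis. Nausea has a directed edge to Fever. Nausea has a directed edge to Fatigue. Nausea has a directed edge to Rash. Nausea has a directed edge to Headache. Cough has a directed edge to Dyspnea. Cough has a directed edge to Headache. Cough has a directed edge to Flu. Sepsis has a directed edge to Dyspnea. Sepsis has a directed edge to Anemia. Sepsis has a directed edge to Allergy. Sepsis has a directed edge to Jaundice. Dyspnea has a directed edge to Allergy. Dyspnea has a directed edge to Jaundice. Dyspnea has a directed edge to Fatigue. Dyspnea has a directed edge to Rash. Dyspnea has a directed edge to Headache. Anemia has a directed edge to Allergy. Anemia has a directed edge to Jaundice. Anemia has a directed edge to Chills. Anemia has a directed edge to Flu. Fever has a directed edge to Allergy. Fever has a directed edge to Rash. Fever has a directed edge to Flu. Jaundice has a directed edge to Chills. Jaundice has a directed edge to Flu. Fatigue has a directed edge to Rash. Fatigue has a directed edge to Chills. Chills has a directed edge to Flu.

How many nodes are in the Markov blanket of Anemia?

Anemia has children Allergy, Chills, Flu, Jaundice.
Parents of Anemia: Sepsis.
Parents of each child, excluding Anemia:
  Allergy also has parents Dyspnea, Fever, Sepsis.
  Jaundice's other parents are Dyspnea, Pallor, Sepsis.
  parents(Chills) \ {Anemia} = {Fatigue, Jaundice}.
  Flu also has parents Chills, Cough, Fever, Jaundice, Pallor.
MB(Anemia) = {Allergy, Chills, Cough, Dyspnea, Fatigue, Fever, Flu, Jaundice, Pallor, Sepsis}, which has 10 nodes.

10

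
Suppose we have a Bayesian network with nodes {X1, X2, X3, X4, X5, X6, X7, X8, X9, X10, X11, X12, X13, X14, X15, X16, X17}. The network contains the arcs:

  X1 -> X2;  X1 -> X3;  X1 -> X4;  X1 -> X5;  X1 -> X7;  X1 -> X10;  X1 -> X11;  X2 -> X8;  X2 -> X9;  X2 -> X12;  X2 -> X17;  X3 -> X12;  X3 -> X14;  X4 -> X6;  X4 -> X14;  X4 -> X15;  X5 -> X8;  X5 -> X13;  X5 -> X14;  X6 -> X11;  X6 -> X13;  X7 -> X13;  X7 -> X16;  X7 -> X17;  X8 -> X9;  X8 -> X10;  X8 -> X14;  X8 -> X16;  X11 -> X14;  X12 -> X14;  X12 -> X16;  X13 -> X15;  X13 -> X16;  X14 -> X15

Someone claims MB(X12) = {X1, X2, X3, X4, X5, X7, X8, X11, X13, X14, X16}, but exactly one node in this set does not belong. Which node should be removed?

The Markov blanket of a node is its parents, its children, and the other parents of its children.
X12 has parents X2, X3.
X12's children: X14, X16.
For each child, the remaining parents (spouses of X12):
  X14 also has parents X3, X4, X5, X8, X11.
  X16 also has parents X7, X8, X13.
MB(X12) = {X2, X3, X4, X5, X7, X8, X11, X13, X14, X16}.
X1 is neither a parent, child, nor co-parent of X12, so it does not belong.

X1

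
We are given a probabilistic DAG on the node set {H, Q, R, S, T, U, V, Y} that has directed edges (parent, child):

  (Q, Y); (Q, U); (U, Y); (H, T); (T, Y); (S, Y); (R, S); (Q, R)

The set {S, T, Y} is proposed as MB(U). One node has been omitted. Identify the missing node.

Q

Parents of U: Q.
U has child Y.
For each child, the remaining parents (spouses of U):
  Y: Q, S, T
MB(U) = {Q, S, T, Y}.
Comparing with the claimed set, Q is missing.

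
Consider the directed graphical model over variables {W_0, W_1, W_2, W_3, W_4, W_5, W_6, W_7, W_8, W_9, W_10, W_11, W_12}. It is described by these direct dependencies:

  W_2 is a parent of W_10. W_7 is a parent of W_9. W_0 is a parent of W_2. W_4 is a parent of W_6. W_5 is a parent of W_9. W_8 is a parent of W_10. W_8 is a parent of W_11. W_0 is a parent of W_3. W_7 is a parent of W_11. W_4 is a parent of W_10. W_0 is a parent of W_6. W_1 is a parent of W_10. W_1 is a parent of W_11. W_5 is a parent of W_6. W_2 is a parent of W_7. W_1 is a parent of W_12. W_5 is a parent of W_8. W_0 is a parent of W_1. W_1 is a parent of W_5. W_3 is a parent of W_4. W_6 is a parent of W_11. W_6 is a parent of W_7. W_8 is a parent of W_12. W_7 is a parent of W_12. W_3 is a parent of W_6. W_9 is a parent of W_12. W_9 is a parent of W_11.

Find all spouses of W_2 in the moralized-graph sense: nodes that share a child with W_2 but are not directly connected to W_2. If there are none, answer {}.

{W_1, W_4, W_6, W_8}

Children of W_2: W_7, W_10.
  parents(W_7) \ {W_2} = {W_6}.
  W_10 also has parents W_1, W_4, W_8.
Excluding nodes already adjacent to W_2 (W_0, W_7, W_10), the co-parent-only contribution is {W_1, W_4, W_6, W_8}.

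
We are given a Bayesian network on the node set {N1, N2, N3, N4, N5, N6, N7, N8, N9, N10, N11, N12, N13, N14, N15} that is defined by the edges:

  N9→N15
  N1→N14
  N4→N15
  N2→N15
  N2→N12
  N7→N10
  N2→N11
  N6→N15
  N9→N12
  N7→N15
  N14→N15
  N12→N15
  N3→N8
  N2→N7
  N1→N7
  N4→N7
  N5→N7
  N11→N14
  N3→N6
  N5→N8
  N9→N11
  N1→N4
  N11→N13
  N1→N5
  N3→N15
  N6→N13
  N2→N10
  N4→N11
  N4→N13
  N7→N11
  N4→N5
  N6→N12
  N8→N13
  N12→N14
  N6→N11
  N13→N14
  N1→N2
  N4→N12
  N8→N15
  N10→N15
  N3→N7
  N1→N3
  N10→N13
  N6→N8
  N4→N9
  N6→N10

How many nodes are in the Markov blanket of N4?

14

Parents of N4: N1.
Children of N4: N5, N7, N9, N11, N12, N13, N15.
Parents of each child, excluding N4:
  N5: N1
  N7: N1, N2, N3, N5
  N9: —
  N11: N2, N6, N7, N9
  N12: N2, N6, N9
  N13: N6, N8, N10, N11
  N15: N2, N3, N6, N7, N8, N9, N10, N12, N14
MB(N4) = {N1, N2, N3, N5, N6, N7, N8, N9, N10, N11, N12, N13, N14, N15}, which has 14 nodes.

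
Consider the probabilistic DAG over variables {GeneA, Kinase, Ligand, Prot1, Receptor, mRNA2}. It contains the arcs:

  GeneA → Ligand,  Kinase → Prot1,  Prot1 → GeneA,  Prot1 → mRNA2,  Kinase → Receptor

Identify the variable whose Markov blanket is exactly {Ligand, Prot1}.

The target node must have every member of {Ligand, Prot1} as a parent, child, or co-parent, and no others.
Parents of GeneA: Prot1; children: Ligand; co-parents: none.
These exactly cover the given set, so the node is GeneA.

GeneA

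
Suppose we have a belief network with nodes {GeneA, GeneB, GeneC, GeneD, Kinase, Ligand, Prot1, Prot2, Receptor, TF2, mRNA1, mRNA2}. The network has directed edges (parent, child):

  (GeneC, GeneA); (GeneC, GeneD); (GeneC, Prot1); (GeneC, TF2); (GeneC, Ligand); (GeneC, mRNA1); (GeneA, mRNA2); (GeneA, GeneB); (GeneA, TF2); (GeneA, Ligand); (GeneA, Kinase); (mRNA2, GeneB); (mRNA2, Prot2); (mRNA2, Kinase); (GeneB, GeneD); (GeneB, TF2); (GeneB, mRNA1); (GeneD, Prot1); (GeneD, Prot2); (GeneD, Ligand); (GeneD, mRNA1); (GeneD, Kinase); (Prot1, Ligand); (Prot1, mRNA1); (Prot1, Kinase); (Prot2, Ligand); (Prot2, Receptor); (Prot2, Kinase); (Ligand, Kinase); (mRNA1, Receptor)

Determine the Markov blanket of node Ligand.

Recall MB(v) = parents ∪ children ∪ spouses, where spouses are the other parents of v's children.
Parents of Ligand: GeneA, GeneC, GeneD, Prot1, Prot2.
Ch(Ligand) = {Kinase}.
Co-parents of Ligand (other parents of its children):
  Kinase: GeneA, GeneD, Prot1, Prot2, mRNA2
Union: {GeneA, GeneC, GeneD, Prot1, Prot2} ∪ {Kinase} ∪ {GeneA, GeneD, Prot1, Prot2, mRNA2} = {GeneA, GeneC, GeneD, Kinase, Prot1, Prot2, mRNA2}.

{GeneA, GeneC, GeneD, Kinase, Prot1, Prot2, mRNA2}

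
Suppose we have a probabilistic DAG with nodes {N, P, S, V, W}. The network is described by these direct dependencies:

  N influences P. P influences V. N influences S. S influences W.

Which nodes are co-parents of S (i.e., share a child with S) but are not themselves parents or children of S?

{}

Children of S: W.
  W has no other parent.
Excluding nodes already adjacent to S (N, W), the co-parent-only contribution is {}.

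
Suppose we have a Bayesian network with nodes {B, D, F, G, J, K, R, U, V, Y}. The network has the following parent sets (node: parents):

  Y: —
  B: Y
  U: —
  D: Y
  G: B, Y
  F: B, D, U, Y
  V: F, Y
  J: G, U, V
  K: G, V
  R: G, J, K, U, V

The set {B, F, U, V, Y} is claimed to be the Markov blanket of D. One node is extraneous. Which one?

V

By definition, MB(D) is built from D's parents, D's children, and the co-parents of D.
Children of D: F.
D has parent Y.
Other parents of D's children:
  F: B, U, Y
MB(D) = {B, F, U, Y}.
V is neither a parent, child, nor co-parent of D, so it does not belong.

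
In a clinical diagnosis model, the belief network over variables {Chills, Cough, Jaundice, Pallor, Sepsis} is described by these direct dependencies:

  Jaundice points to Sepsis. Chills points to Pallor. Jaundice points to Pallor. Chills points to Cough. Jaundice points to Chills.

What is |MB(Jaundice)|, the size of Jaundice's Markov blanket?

Jaundice's children: Chills, Pallor, Sepsis.
Jaundice has no parents.
For each child, the remaining parents (spouses of Jaundice):
  Chills: no additional parents.
  Pallor also has parent Chills.
  Sepsis has no other parent.
MB(Jaundice) = {Chills, Pallor, Sepsis}, which has 3 nodes.

3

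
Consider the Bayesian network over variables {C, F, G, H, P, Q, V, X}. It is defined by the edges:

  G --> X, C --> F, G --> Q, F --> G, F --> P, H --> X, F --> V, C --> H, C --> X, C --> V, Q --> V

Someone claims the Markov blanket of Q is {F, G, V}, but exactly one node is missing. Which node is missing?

The Markov blanket of a node is its parents, its children, and the other parents of its children.
Parents of Q: G.
Q's children: V.
Co-parents of Q (other parents of its children):
  parents(V) \ {Q} = {C, F}.
MB(Q) = {C, F, G, V}.
Comparing with the claimed set, C is missing.

C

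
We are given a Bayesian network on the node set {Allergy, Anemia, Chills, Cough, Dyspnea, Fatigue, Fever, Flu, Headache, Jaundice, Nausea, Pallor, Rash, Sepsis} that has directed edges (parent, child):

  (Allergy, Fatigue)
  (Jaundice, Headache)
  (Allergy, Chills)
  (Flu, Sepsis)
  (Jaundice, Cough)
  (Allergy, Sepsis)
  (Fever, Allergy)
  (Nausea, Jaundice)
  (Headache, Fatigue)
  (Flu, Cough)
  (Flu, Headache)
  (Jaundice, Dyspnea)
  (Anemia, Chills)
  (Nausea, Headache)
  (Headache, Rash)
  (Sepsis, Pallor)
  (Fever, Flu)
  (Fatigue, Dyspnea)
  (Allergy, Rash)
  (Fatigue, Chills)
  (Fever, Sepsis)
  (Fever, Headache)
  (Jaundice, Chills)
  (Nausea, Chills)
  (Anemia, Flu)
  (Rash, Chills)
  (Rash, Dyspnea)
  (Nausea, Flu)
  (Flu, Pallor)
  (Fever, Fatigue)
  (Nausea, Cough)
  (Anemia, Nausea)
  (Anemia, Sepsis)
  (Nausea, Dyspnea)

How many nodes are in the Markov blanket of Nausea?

11

A node's Markov blanket = Pa ∪ Ch ∪ (parents of Ch other than the node itself).
Nausea's parents: Anemia.
Nausea's children: Chills, Cough, Dyspnea, Flu, Headache, Jaundice.
For each child, the remaining parents (spouses of Nausea):
  Jaundice has no other parent.
  Flu's other parents are Anemia, Fever.
  Headache also has parents Fever, Flu, Jaundice.
  Cough's other parents are Flu, Jaundice.
  parents(Dyspnea) \ {Nausea} = {Fatigue, Jaundice, Rash}.
  Chills's other parents are Allergy, Anemia, Fatigue, Jaundice, Rash.
MB(Nausea) = {Allergy, Anemia, Chills, Cough, Dyspnea, Fatigue, Fever, Flu, Headache, Jaundice, Rash}, which has 11 nodes.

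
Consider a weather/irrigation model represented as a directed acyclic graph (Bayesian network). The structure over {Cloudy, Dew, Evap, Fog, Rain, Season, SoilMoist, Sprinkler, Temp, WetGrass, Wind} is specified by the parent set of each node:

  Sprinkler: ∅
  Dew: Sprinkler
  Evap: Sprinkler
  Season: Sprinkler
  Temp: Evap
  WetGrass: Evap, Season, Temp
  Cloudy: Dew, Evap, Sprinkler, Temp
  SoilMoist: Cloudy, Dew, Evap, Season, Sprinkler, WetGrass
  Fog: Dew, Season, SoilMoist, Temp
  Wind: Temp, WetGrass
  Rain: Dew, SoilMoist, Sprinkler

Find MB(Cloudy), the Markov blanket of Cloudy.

Pa(Cloudy) = {Dew, Evap, Sprinkler, Temp}.
Ch(Cloudy) = {SoilMoist}.
Parents of each child, excluding Cloudy:
  SoilMoist also has parents Dew, Evap, Season, Sprinkler, WetGrass.
MB(Cloudy) = {Dew, Evap, Season, SoilMoist, Sprinkler, Temp, WetGrass}.

{Dew, Evap, Season, SoilMoist, Sprinkler, Temp, WetGrass}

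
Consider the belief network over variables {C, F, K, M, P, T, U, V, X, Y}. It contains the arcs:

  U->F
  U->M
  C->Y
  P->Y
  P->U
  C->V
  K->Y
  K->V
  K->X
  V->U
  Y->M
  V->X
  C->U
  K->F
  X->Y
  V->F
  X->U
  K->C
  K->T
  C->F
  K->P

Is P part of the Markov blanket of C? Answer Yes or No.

P is a co-parent of C: both are parents of U, Y.
So P ∈ MB(C).

Yes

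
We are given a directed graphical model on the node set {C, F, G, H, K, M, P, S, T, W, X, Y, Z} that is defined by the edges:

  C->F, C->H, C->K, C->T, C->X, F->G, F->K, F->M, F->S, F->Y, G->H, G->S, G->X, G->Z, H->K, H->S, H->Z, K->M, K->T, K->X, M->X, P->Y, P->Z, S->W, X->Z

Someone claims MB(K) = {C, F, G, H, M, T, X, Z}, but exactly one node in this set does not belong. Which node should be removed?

Z

K has parents C, F, H.
K has children M, T, X.
Other parents of K's children:
  M also has parent F.
  T's other parent is C.
  X also has parents C, G, M.
MB(K) = {C, F, G, H, M, T, X}.
Z is neither a parent, child, nor co-parent of K, so it does not belong.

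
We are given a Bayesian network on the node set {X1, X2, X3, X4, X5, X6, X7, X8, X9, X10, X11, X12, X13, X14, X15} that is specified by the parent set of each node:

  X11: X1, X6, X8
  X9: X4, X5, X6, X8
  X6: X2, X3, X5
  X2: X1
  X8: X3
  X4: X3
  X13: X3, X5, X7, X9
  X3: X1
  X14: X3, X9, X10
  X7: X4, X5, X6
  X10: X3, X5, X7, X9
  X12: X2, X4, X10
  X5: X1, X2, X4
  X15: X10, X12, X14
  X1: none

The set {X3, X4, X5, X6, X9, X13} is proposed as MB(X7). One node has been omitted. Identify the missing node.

Recall MB(v) = parents ∪ children ∪ spouses, where spouses are the other parents of v's children.
Children of X7: X10, X13.
X7 has parents X4, X5, X6.
Parents of each child, excluding X7:
  X10: X3, X5, X9
  X13: X3, X5, X9
MB(X7) = {X3, X4, X5, X6, X9, X10, X13}.
Comparing with the claimed set, X10 is missing.

X10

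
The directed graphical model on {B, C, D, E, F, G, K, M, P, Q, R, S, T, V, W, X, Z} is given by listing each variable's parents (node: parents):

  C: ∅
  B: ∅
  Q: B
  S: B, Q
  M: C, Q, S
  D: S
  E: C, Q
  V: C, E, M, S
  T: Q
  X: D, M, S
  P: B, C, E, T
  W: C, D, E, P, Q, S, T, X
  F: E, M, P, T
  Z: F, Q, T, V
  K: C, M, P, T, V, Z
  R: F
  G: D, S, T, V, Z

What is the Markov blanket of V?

{C, D, E, F, G, K, M, P, Q, S, T, Z}

Parents of V: C, E, M, S.
Children of V: G, K, Z.
Co-parents of V (other parents of its children):
  Z's other parents are F, Q, T.
  K also has parents C, M, P, T, Z.
  G's other parents are D, S, T, Z.
Union: {C, E, M, S} ∪ {G, K, Z} ∪ {C, D, F, M, P, Q, S, T, Z} = {C, D, E, F, G, K, M, P, Q, S, T, Z}.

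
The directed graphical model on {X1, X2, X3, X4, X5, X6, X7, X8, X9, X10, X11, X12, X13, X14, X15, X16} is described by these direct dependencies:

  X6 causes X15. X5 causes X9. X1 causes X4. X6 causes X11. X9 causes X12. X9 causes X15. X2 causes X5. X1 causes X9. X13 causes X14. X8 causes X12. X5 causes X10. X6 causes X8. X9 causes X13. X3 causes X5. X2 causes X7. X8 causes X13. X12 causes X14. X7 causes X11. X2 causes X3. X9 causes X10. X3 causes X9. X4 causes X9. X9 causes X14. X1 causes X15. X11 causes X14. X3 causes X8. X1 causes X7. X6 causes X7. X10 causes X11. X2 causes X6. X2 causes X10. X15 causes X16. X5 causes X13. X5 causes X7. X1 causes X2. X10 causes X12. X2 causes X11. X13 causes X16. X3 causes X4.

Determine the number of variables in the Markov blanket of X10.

Recall MB(v) = parents ∪ children ∪ spouses, where spouses are the other parents of v's children.
Pa(X10) = {X2, X5, X9}.
Children of X10: X11, X12.
For each child, the remaining parents (spouses of X10):
  X11 also has parents X2, X6, X7.
  parents(X12) \ {X10} = {X8, X9}.
MB(X10) = {X2, X5, X6, X7, X8, X9, X11, X12}, which has 8 nodes.

8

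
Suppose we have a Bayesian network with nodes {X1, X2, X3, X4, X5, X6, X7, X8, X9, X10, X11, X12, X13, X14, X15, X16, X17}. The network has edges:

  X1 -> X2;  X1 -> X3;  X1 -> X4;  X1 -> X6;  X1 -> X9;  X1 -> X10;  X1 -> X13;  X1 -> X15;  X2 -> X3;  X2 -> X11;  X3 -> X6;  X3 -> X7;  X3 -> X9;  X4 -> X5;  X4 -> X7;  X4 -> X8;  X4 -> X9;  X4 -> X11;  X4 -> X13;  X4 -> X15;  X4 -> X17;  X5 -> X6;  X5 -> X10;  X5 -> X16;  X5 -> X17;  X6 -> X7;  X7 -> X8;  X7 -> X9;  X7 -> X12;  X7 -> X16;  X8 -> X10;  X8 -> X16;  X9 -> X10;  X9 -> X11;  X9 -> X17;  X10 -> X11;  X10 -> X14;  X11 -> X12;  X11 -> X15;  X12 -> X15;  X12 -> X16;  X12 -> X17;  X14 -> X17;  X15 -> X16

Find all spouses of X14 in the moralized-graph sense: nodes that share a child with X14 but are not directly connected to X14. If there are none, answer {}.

Children of X14: X17.
  X17 also has parents X4, X5, X9, X12.
Excluding nodes already adjacent to X14 (X10, X17), the co-parent-only contribution is {X4, X5, X9, X12}.

{X4, X5, X9, X12}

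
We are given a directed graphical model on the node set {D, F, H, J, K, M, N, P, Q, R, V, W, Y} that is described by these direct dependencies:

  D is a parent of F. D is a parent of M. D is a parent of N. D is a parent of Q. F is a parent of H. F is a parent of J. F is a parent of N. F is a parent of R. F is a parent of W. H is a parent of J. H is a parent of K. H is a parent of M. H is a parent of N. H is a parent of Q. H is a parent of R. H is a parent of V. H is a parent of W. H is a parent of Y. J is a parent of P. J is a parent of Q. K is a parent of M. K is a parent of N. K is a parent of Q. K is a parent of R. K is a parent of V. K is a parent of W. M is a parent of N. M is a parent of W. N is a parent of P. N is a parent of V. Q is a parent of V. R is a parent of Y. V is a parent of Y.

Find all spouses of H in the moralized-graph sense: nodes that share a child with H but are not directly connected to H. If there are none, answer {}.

Children of H: J, K, M, N, Q, R, V, W, Y.
  parents(J) \ {H} = {F}.
  K: no additional parents.
  parents(M) \ {H} = {D, K}.
  N also has parents D, F, K, M.
  parents(Q) \ {H} = {D, J, K}.
  R also has parents F, K.
  V's other parents are K, N, Q.
  W also has parents F, K, M.
  Y's other parents are R, V.
Excluding nodes already adjacent to H (F, J, K, M, N, Q, R, V, W, Y), the co-parent-only contribution is {D}.

{D}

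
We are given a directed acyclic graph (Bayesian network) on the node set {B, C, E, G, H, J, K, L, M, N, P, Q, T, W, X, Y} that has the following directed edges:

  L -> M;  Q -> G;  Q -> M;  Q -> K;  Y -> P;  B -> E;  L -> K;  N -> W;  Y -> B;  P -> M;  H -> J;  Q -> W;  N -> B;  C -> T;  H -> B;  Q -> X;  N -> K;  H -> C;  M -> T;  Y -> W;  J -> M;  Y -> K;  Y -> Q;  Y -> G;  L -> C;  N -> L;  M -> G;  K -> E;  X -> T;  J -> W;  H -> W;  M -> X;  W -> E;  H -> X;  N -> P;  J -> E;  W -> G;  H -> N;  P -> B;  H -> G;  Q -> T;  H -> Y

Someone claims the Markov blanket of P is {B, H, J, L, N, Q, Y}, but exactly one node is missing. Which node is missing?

P has parents N, Y.
Ch(P) = {B, M}.
Parents of each child, excluding P:
  B: H, N, Y
  M: J, L, Q
MB(P) = {B, H, J, L, M, N, Q, Y}.
Comparing with the claimed set, M is missing.

M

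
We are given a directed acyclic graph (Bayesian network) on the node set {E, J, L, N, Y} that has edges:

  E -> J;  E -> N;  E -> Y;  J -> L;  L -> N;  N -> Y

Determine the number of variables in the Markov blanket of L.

3

A node's Markov blanket = Pa ∪ Ch ∪ (parents of Ch other than the node itself).
L has child N.
Parents of L: J.
For each child, the remaining parents (spouses of L):
  N also has parent E.
MB(L) = {E, J, N}, which has 3 nodes.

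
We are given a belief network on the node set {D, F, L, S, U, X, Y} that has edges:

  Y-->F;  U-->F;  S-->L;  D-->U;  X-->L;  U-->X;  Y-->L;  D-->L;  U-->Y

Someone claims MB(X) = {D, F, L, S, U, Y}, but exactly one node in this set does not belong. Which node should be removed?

F

X's parents: U.
Ch(X) = {L}.
Co-parents of X (other parents of its children):
  L's other parents are D, S, Y.
MB(X) = {D, L, S, U, Y}.
F is neither a parent, child, nor co-parent of X, so it does not belong.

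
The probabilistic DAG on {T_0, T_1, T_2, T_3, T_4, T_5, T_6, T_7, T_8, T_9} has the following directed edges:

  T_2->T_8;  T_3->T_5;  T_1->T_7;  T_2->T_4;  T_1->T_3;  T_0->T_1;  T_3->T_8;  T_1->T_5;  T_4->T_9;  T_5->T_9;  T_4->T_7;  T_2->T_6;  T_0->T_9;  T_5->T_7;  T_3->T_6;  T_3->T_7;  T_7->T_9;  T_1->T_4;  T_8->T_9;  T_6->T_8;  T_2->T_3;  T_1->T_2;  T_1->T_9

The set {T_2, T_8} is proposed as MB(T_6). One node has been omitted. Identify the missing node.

T_3

The Markov blanket of a node is its parents, its children, and the other parents of its children.
Pa(T_6) = {T_2, T_3}.
T_6 has child T_8.
Parents of each child, excluding T_6:
  T_8's other parents are T_2, T_3.
MB(T_6) = {T_2, T_3, T_8}.
Comparing with the claimed set, T_3 is missing.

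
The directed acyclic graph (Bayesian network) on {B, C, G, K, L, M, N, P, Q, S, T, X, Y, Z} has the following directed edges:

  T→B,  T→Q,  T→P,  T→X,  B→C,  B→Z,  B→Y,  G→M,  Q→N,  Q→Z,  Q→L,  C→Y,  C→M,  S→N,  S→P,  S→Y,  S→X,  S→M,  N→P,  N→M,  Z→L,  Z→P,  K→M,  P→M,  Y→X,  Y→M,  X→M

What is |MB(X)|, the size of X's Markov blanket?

9

The Markov blanket of a node is its parents, its children, and the other parents of its children.
Ch(X) = {M}.
X's parents: S, T, Y.
Parents of each child, excluding X:
  M: C, G, K, N, P, S, Y
MB(X) = {C, G, K, M, N, P, S, T, Y}, which has 9 nodes.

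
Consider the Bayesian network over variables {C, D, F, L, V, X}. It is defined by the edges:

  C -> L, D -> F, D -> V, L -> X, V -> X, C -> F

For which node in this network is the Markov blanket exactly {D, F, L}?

C

The target node must have every member of {D, F, L} as a parent, child, or co-parent, and no others.
Parents of C: none; children: F, L; co-parents: D.
These exactly cover the given set, so the node is C.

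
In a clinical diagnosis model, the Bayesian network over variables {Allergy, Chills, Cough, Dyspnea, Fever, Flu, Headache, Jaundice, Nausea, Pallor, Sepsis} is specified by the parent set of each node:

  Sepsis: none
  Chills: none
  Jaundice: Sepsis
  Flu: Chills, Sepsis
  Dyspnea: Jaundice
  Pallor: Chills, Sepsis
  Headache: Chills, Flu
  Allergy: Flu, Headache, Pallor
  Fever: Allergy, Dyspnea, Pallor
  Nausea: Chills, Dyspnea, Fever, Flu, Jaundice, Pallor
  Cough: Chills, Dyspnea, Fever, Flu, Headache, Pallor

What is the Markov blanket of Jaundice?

{Chills, Dyspnea, Fever, Flu, Nausea, Pallor, Sepsis}

Jaundice's children: Dyspnea, Nausea.
Parents of Jaundice: Sepsis.
Co-parents of Jaundice (other parents of its children):
  Dyspnea has no other parent.
  parents(Nausea) \ {Jaundice} = {Chills, Dyspnea, Fever, Flu, Pallor}.
Taking the union gives {Chills, Dyspnea, Fever, Flu, Nausea, Pallor, Sepsis}.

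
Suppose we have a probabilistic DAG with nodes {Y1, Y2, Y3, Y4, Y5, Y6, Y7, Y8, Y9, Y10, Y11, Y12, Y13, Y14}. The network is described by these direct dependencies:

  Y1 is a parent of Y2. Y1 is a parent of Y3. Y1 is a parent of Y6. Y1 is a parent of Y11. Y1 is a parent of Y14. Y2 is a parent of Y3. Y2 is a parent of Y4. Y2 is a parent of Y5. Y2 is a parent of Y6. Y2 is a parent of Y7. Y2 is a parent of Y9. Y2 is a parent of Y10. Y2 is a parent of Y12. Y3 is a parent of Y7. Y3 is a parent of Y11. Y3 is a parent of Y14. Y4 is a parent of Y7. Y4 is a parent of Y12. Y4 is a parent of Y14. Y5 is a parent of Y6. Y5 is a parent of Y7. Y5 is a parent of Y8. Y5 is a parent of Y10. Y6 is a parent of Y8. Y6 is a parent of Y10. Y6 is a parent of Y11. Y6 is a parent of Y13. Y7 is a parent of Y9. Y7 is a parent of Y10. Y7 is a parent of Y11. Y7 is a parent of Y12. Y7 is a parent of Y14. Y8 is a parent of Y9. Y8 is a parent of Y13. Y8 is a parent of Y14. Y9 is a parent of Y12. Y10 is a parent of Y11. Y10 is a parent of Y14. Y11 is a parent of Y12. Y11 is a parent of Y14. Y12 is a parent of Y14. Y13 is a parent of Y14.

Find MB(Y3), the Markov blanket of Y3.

{Y1, Y2, Y4, Y5, Y6, Y7, Y8, Y10, Y11, Y12, Y13, Y14}

The Markov blanket of a node is its parents, its children, and the other parents of its children.
Y3's parents: Y1, Y2.
Y3's children: Y7, Y11, Y14.
Parents of each child, excluding Y3:
  Y7: Y2, Y4, Y5
  Y11: Y1, Y6, Y7, Y10
  Y14: Y1, Y4, Y7, Y8, Y10, Y11, Y12, Y13
Taking the union gives {Y1, Y2, Y4, Y5, Y6, Y7, Y8, Y10, Y11, Y12, Y13, Y14}.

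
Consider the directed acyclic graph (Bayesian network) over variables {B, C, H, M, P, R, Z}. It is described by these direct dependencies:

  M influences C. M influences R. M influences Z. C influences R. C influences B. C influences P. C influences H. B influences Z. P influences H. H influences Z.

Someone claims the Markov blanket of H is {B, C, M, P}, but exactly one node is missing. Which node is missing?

The Markov blanket of a node is its parents, its children, and the other parents of its children.
H's children: Z.
Pa(H) = {C, P}.
Parents of each child, excluding H:
  Z: B, M
MB(H) = {B, C, M, P, Z}.
Comparing with the claimed set, Z is missing.

Z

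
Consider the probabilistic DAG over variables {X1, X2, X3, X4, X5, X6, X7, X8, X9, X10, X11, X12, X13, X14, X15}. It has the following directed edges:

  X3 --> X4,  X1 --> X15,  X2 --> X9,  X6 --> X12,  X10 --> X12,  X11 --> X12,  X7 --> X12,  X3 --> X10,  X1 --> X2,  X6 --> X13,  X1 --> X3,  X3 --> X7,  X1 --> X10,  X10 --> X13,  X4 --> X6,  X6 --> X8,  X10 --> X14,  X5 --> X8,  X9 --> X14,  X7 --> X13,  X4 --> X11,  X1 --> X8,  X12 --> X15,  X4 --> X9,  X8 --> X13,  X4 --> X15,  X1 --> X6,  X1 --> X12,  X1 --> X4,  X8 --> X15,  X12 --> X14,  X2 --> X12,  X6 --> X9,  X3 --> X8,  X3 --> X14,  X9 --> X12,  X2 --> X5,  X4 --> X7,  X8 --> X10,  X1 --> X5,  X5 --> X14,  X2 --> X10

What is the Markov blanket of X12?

The Markov blanket of a node is its parents, its children, and the other parents of its children.
X12's parents: X1, X2, X6, X7, X9, X10, X11.
Ch(X12) = {X14, X15}.
For each child, the remaining parents (spouses of X12):
  X14's other parents are X3, X5, X9, X10.
  parents(X15) \ {X12} = {X1, X4, X8}.
Taking the union gives {X1, X2, X3, X4, X5, X6, X7, X8, X9, X10, X11, X14, X15}.

{X1, X2, X3, X4, X5, X6, X7, X8, X9, X10, X11, X14, X15}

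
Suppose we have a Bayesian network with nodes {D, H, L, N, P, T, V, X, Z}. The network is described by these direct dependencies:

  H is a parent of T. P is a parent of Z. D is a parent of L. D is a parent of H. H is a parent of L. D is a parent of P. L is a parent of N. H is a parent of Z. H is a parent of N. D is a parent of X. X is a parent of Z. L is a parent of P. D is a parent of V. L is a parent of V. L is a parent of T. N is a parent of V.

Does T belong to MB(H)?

Yes

T is a child of H.
So T ∈ MB(H).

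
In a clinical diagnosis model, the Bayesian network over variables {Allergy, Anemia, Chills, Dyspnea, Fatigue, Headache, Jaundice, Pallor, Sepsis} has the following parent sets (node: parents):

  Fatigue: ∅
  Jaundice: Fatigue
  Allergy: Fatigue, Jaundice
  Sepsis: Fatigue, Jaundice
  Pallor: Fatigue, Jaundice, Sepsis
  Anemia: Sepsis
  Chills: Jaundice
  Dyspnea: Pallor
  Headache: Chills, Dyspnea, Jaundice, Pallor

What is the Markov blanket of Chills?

A node's Markov blanket = Pa ∪ Ch ∪ (parents of Ch other than the node itself).
Children of Chills: Headache.
Parents of Chills: Jaundice.
Co-parents of Chills (other parents of its children):
  Headache: Dyspnea, Jaundice, Pallor
MB(Chills) = {Dyspnea, Headache, Jaundice, Pallor}.

{Dyspnea, Headache, Jaundice, Pallor}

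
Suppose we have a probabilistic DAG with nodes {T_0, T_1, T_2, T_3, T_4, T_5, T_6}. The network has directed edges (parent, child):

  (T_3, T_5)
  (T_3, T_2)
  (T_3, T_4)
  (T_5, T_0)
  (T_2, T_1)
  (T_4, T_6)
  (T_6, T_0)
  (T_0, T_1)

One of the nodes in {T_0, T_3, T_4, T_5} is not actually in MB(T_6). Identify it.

T_3

T_6's children: T_0.
Parents of T_6: T_4.
Parents of each child, excluding T_6:
  T_0's other parent is T_5.
MB(T_6) = {T_0, T_4, T_5}.
T_3 is neither a parent, child, nor co-parent of T_6, so it does not belong.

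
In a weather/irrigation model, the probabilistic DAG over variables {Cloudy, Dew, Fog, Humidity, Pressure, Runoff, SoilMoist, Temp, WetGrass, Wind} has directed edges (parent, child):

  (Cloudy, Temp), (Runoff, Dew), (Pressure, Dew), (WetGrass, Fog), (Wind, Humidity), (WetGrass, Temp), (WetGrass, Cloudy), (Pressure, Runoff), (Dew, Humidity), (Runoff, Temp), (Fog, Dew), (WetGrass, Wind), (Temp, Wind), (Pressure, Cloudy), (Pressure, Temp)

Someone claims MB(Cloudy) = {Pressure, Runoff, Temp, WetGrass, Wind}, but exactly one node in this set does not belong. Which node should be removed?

Wind

By definition, MB(Cloudy) is built from Cloudy's parents, Cloudy's children, and the co-parents of Cloudy.
Cloudy's children: Temp.
Cloudy's parents: Pressure, WetGrass.
Other parents of Cloudy's children:
  Temp also has parents Pressure, Runoff, WetGrass.
MB(Cloudy) = {Pressure, Runoff, Temp, WetGrass}.
Wind is neither a parent, child, nor co-parent of Cloudy, so it does not belong.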